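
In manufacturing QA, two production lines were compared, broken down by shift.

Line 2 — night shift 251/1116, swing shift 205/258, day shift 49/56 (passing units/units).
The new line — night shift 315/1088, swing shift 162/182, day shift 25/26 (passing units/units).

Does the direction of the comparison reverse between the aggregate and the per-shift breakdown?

No

Night shift: Line 2 251/1116 = 22.5%, the new line 315/1088 = 29.0% → the new line
Swing shift: Line 2 205/258 = 79.5%, the new line 162/182 = 89.0% → the new line
Day shift: Line 2 49/56 = 87.5%, the new line 25/26 = 96.2% → the new line
Overall: Line 2 505/1430 = 35.3%, the new line 502/1296 = 38.7% → the new line
The new line wins overall and in every shift group — no reversal.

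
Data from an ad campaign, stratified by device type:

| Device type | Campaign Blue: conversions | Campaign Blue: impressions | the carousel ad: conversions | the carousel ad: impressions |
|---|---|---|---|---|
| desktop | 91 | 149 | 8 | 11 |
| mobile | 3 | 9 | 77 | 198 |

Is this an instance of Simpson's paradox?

Yes

Desktop: Campaign Blue 91/149 = 61.1%, the carousel ad 8/11 = 72.7% → the carousel ad
Mobile: Campaign Blue 3/9 = 33.3%, the carousel ad 77/198 = 38.9% → the carousel ad
Overall: Campaign Blue 94/158 = 59.5%, the carousel ad 85/209 = 40.7% → Campaign Blue
The carousel ad wins each device group but Campaign Blue wins overall — the comparison reverses. The carousel ad's impressions skew toward mobile, which has a lower base rate.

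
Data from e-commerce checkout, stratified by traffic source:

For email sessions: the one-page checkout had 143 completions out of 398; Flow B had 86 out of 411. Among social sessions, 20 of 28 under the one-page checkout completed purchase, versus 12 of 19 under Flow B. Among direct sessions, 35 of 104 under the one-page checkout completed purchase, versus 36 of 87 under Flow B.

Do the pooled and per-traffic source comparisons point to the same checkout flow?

Email: the one-page checkout 143/398 = 35.9%, Flow B 86/411 = 20.9% → the one-page checkout
Social: the one-page checkout 20/28 = 71.4%, Flow B 12/19 = 63.2% → the one-page checkout
Direct: the one-page checkout 35/104 = 33.7%, Flow B 36/87 = 41.4% → Flow B
Overall: the one-page checkout 198/530 = 37.4%, Flow B 134/517 = 25.9% → the one-page checkout
Neither sweeps: the one-page checkout wins 2 of 3 groups, Flow B wins 1. The one-page checkout wins overall but not every group — no Simpson reversal.

No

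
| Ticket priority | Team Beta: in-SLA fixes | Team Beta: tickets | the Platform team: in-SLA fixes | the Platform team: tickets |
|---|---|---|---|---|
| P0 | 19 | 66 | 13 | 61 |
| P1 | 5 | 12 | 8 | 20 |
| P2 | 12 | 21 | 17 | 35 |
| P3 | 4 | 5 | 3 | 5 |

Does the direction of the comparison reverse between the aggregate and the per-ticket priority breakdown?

No

P0: Team Beta 19/66 = 28.8%, the Platform team 13/61 = 21.3% → Team Beta
P1: Team Beta 5/12 = 41.7%, the Platform team 8/20 = 40.0% → Team Beta
P2: Team Beta 12/21 = 57.1%, the Platform team 17/35 = 48.6% → Team Beta
P3: Team Beta 4/5 = 80.0%, the Platform team 3/5 = 60.0% → Team Beta
Overall: Team Beta 40/104 = 38.5%, the Platform team 41/121 = 33.9% → Team Beta
Team Beta wins overall and in every ticket group — no reversal.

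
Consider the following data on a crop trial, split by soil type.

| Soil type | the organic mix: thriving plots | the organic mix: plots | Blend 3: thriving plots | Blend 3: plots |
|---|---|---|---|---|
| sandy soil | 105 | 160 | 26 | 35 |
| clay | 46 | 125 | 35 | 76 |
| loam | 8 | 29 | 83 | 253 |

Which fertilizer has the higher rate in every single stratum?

Blend 3

Sandy soil: the organic mix 105/160 = 65.6%, Blend 3 26/35 = 74.3% → Blend 3
Clay: the organic mix 46/125 = 36.8%, Blend 3 35/76 = 46.1% → Blend 3
Loam: the organic mix 8/29 = 27.6%, Blend 3 83/253 = 32.8% → Blend 3
Blend 3 has the higher rate in all 3 groups.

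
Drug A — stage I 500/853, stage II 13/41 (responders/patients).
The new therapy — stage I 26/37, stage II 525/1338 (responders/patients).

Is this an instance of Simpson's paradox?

Stage I: Drug A 500/853 = 58.6%, the new therapy 26/37 = 70.3% → the new therapy
Stage II: Drug A 13/41 = 31.7%, the new therapy 525/1338 = 39.2% → the new therapy
Overall: Drug A 513/894 = 57.4%, the new therapy 551/1375 = 40.1% → Drug A
The new therapy wins each disease group but Drug A wins overall — the comparison reverses. The new therapy's patients skew toward stage II, which has a lower base rate.

Yes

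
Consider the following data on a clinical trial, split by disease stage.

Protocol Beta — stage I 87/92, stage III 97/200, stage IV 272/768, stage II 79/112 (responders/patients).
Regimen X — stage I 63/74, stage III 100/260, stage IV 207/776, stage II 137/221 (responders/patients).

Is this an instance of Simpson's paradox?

Stage I: Protocol Beta 87/92 = 94.6%, Regimen X 63/74 = 85.1% → Protocol Beta
Stage III: Protocol Beta 97/200 = 48.5%, Regimen X 100/260 = 38.5% → Protocol Beta
Stage IV: Protocol Beta 272/768 = 35.4%, Regimen X 207/776 = 26.7% → Protocol Beta
Stage II: Protocol Beta 79/112 = 70.5%, Regimen X 137/221 = 62.0% → Protocol Beta
Overall: Protocol Beta 535/1172 = 45.6%, Regimen X 507/1331 = 38.1% → Protocol Beta
Protocol Beta wins overall and in every disease group — no reversal.

No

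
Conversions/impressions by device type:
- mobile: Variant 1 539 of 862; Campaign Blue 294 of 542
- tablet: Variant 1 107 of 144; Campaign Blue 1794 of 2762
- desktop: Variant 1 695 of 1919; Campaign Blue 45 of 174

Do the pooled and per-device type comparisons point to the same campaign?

No

Mobile: Variant 1 539/862 = 62.5%, Campaign Blue 294/542 = 54.2% → Variant 1
Tablet: Variant 1 107/144 = 74.3%, Campaign Blue 1794/2762 = 65.0% → Variant 1
Desktop: Variant 1 695/1919 = 36.2%, Campaign Blue 45/174 = 25.9% → Variant 1
Overall: Variant 1 1341/2925 = 45.8%, Campaign Blue 2133/3478 = 61.3% → Campaign Blue
Variant 1 wins each device group but Campaign Blue wins overall — the comparison reverses. Variant 1's impressions skew toward desktop, which has a lower base rate.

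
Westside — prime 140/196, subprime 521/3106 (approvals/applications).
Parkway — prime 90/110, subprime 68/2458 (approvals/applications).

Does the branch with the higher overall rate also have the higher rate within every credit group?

Prime: Westside 140/196 = 71.4%, Parkway 90/110 = 81.8% → Parkway
Subprime: Westside 521/3106 = 16.8%, Parkway 68/2458 = 2.8% → Westside
Overall: Westside 661/3302 = 20.0%, Parkway 158/2568 = 6.2% → Westside
Neither sweeps: Westside wins 1 of 2 groups, Parkway wins 1. Westside wins overall but not every group — no Simpson reversal.

No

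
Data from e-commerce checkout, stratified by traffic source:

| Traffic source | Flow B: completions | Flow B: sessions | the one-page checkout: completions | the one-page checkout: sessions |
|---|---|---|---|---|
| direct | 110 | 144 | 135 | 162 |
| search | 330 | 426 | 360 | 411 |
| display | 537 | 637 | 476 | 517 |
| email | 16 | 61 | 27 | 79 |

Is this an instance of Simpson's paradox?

No

Direct: Flow B 110/144 = 76.4%, the one-page checkout 135/162 = 83.3% → the one-page checkout
Search: Flow B 330/426 = 77.5%, the one-page checkout 360/411 = 87.6% → the one-page checkout
Display: Flow B 537/637 = 84.3%, the one-page checkout 476/517 = 92.1% → the one-page checkout
Email: Flow B 16/61 = 26.2%, the one-page checkout 27/79 = 34.2% → the one-page checkout
Overall: Flow B 993/1268 = 78.3%, the one-page checkout 998/1169 = 85.4% → the one-page checkout
The one-page checkout wins overall and in every traffic group — no reversal.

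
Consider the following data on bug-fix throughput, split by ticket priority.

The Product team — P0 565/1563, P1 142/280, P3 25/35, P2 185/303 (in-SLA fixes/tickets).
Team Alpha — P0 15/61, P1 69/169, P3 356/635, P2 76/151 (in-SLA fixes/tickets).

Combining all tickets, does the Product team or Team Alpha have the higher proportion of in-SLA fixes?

Team Alpha

P0: the Product team 565/1563 = 36.1%, Team Alpha 15/61 = 24.6% → the Product team
P1: the Product team 142/280 = 50.7%, Team Alpha 69/169 = 40.8% → the Product team
P3: the Product team 25/35 = 71.4%, Team Alpha 356/635 = 56.1% → the Product team
P2: the Product team 185/303 = 61.1%, Team Alpha 76/151 = 50.3% → the Product team
Overall: the Product team 917/2181 = 42.0%, Team Alpha 516/1016 = 50.8% → Team Alpha
(The Product team wins every ticket group but Team Alpha wins overall — the Product team's tickets skew toward the low-rate P0 group.)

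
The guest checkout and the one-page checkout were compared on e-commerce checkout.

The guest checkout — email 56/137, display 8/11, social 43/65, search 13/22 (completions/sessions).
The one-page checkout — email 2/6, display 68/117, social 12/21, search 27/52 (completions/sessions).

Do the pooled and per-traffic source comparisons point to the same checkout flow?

Email: the guest checkout 56/137 = 40.9%, the one-page checkout 2/6 = 33.3% → the guest checkout
Display: the guest checkout 8/11 = 72.7%, the one-page checkout 68/117 = 58.1% → the guest checkout
Social: the guest checkout 43/65 = 66.2%, the one-page checkout 12/21 = 57.1% → the guest checkout
Search: the guest checkout 13/22 = 59.1%, the one-page checkout 27/52 = 51.9% → the guest checkout
Overall: the guest checkout 120/235 = 51.1%, the one-page checkout 109/196 = 55.6% → the one-page checkout
The guest checkout wins each traffic group but the one-page checkout wins overall — the comparison reverses. The guest checkout's sessions skew toward email, which has a lower base rate.

No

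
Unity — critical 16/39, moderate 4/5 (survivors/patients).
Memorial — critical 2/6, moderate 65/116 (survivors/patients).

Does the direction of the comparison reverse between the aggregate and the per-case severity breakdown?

Critical: Unity 16/39 = 41.0%, Memorial 2/6 = 33.3% → Unity
Moderate: Unity 4/5 = 80.0%, Memorial 65/116 = 56.0% → Unity
Overall: Unity 20/44 = 45.5%, Memorial 67/122 = 54.9% → Memorial
Unity wins each case group but Memorial wins overall — the comparison reverses. Unity's patients skew toward critical, which has a lower base rate.

Yes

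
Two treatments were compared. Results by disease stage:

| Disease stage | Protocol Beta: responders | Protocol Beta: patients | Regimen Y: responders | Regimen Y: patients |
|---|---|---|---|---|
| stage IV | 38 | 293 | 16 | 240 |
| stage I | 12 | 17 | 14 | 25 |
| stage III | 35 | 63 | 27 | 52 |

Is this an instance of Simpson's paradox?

Stage IV: Protocol Beta 38/293 = 13.0%, Regimen Y 16/240 = 6.7% → Protocol Beta
Stage I: Protocol Beta 12/17 = 70.6%, Regimen Y 14/25 = 56.0% → Protocol Beta
Stage III: Protocol Beta 35/63 = 55.6%, Regimen Y 27/52 = 51.9% → Protocol Beta
Overall: Protocol Beta 85/373 = 22.8%, Regimen Y 57/317 = 18.0% → Protocol Beta
Protocol Beta wins overall and in every disease group — no reversal.

No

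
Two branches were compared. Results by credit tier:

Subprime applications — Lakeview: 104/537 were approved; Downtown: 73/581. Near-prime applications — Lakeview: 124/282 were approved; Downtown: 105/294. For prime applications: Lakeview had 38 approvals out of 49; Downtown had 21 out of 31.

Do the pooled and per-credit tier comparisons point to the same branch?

Yes

Subprime: Lakeview 104/537 = 19.4%, Downtown 73/581 = 12.6% → Lakeview
Near-prime: Lakeview 124/282 = 44.0%, Downtown 105/294 = 35.7% → Lakeview
Prime: Lakeview 38/49 = 77.6%, Downtown 21/31 = 67.7% → Lakeview
Overall: Lakeview 266/868 = 30.6%, Downtown 199/906 = 22.0% → Lakeview
Lakeview wins overall and in every credit group — no reversal.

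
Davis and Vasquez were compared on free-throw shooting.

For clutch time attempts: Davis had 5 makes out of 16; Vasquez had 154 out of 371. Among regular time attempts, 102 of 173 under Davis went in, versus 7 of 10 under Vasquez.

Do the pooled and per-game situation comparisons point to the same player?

No

Clutch time: Davis 5/16 = 31.2%, Vasquez 154/371 = 41.5% → Vasquez
Regular time: Davis 102/173 = 59.0%, Vasquez 7/10 = 70.0% → Vasquez
Overall: Davis 107/189 = 56.6%, Vasquez 161/381 = 42.3% → Davis
Vasquez wins each game group but Davis wins overall — the comparison reverses. Vasquez's attempts skew toward clutch time, which has a lower base rate.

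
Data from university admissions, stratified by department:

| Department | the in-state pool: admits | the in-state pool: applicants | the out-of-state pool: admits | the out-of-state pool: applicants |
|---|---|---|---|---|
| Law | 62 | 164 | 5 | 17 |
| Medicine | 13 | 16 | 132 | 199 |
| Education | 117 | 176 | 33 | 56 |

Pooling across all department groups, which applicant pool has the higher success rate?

Law: the in-state pool 62/164 = 37.8%, the out-of-state pool 5/17 = 29.4% → the in-state pool
Medicine: the in-state pool 13/16 = 81.2%, the out-of-state pool 132/199 = 66.3% → the in-state pool
Education: the in-state pool 117/176 = 66.5%, the out-of-state pool 33/56 = 58.9% → the in-state pool
Overall: the in-state pool 192/356 = 53.9%, the out-of-state pool 170/272 = 62.5% → the out-of-state pool
(The in-state pool wins every department group but the out-of-state pool wins overall — the in-state pool's applicants skew toward the low-rate Law group.)

the out-of-state pool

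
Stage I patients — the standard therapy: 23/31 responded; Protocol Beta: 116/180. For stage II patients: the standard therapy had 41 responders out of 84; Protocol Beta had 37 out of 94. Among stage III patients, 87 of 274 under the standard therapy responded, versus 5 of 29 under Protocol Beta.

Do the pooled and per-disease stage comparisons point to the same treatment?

Stage I: the standard therapy 23/31 = 74.2%, Protocol Beta 116/180 = 64.4% → the standard therapy
Stage II: the standard therapy 41/84 = 48.8%, Protocol Beta 37/94 = 39.4% → the standard therapy
Stage III: the standard therapy 87/274 = 31.8%, Protocol Beta 5/29 = 17.2% → the standard therapy
Overall: the standard therapy 151/389 = 38.8%, Protocol Beta 158/303 = 52.1% → Protocol Beta
The standard therapy wins each disease group but Protocol Beta wins overall — the comparison reverses. The standard therapy's patients skew toward stage III, which has a lower base rate.

No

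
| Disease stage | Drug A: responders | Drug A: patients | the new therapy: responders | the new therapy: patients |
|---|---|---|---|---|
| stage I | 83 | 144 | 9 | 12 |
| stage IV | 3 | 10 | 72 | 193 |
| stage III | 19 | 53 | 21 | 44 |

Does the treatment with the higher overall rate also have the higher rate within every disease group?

No

Stage I: Drug A 83/144 = 57.6%, the new therapy 9/12 = 75.0% → the new therapy
Stage IV: Drug A 3/10 = 30.0%, the new therapy 72/193 = 37.3% → the new therapy
Stage III: Drug A 19/53 = 35.8%, the new therapy 21/44 = 47.7% → the new therapy
Overall: Drug A 105/207 = 50.7%, the new therapy 102/249 = 41.0% → Drug A
The new therapy wins each disease group but Drug A wins overall — the comparison reverses. The new therapy's patients skew toward stage IV, which has a lower base rate.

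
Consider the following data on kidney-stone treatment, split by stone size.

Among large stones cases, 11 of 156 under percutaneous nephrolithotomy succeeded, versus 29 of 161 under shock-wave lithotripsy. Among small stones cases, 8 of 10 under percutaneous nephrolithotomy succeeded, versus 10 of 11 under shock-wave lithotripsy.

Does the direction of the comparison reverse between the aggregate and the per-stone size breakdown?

No

Large stones: percutaneous nephrolithotomy 11/156 = 7.1%, shock-wave lithotripsy 29/161 = 18.0% → shock-wave lithotripsy
Small stones: percutaneous nephrolithotomy 8/10 = 80.0%, shock-wave lithotripsy 10/11 = 90.9% → shock-wave lithotripsy
Overall: percutaneous nephrolithotomy 19/166 = 11.4%, shock-wave lithotripsy 39/172 = 22.7% → shock-wave lithotripsy
Shock-wave lithotripsy wins overall and in every stone group — no reversal.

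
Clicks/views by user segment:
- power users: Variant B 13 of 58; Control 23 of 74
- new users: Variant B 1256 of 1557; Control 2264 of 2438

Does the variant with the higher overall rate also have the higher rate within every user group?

Yes

Power users: Variant B 13/58 = 22.4%, Control 23/74 = 31.1% → Control
New users: Variant B 1256/1557 = 80.7%, Control 2264/2438 = 92.9% → Control
Overall: Variant B 1269/1615 = 78.6%, Control 2287/2512 = 91.0% → Control
Control wins overall and in every user group — no reversal.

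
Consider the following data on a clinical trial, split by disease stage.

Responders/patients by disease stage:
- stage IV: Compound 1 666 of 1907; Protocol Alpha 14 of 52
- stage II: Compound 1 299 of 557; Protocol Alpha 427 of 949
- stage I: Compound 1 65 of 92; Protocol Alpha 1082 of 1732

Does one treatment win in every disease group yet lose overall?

Yes

Stage IV: Compound 1 666/1907 = 34.9%, Protocol Alpha 14/52 = 26.9% → Compound 1
Stage II: Compound 1 299/557 = 53.7%, Protocol Alpha 427/949 = 45.0% → Compound 1
Stage I: Compound 1 65/92 = 70.7%, Protocol Alpha 1082/1732 = 62.5% → Compound 1
Overall: Compound 1 1030/2556 = 40.3%, Protocol Alpha 1523/2733 = 55.7% → Protocol Alpha
Compound 1 wins each disease group but Protocol Alpha wins overall — the comparison reverses. Compound 1's patients skew toward stage IV, which has a lower base rate.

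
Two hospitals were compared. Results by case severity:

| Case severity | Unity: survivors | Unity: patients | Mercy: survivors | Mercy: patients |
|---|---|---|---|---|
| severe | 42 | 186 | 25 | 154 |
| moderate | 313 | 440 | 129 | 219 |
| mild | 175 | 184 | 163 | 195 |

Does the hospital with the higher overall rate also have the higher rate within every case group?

Severe: Unity 42/186 = 22.6%, Mercy 25/154 = 16.2% → Unity
Moderate: Unity 313/440 = 71.1%, Mercy 129/219 = 58.9% → Unity
Mild: Unity 175/184 = 95.1%, Mercy 163/195 = 83.6% → Unity
Overall: Unity 530/810 = 65.4%, Mercy 317/568 = 55.8% → Unity
Unity wins overall and in every case group — no reversal.

Yes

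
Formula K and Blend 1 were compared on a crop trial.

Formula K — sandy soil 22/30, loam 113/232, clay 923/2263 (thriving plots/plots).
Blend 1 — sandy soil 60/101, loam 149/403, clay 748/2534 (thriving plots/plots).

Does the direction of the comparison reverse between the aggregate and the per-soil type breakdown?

No

Sandy soil: Formula K 22/30 = 73.3%, Blend 1 60/101 = 59.4% → Formula K
Loam: Formula K 113/232 = 48.7%, Blend 1 149/403 = 37.0% → Formula K
Clay: Formula K 923/2263 = 40.8%, Blend 1 748/2534 = 29.5% → Formula K
Overall: Formula K 1058/2525 = 41.9%, Blend 1 957/3038 = 31.5% → Formula K
Formula K wins overall and in every soil group — no reversal.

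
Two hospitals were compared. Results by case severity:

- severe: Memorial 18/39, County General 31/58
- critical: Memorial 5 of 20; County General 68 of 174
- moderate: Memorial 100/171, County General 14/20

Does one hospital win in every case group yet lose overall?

Yes

Severe: Memorial 18/39 = 46.2%, County General 31/58 = 53.4% → County General
Critical: Memorial 5/20 = 25.0%, County General 68/174 = 39.1% → County General
Moderate: Memorial 100/171 = 58.5%, County General 14/20 = 70.0% → County General
Overall: Memorial 123/230 = 53.5%, County General 113/252 = 44.8% → Memorial
County General wins each case group but Memorial wins overall — the comparison reverses. County General's patients skew toward critical, which has a lower base rate.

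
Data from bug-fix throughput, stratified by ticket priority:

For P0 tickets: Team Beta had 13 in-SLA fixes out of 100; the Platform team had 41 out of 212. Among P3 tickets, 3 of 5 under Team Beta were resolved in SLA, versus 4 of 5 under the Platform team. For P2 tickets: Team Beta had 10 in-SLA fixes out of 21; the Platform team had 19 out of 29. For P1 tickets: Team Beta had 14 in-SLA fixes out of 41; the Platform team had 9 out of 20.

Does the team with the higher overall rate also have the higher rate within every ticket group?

Yes

P0: Team Beta 13/100 = 13.0%, the Platform team 41/212 = 19.3% → the Platform team
P3: Team Beta 3/5 = 60.0%, the Platform team 4/5 = 80.0% → the Platform team
P2: Team Beta 10/21 = 47.6%, the Platform team 19/29 = 65.5% → the Platform team
P1: Team Beta 14/41 = 34.1%, the Platform team 9/20 = 45.0% → the Platform team
Overall: Team Beta 40/167 = 24.0%, the Platform team 73/266 = 27.4% → the Platform team
The Platform team wins overall and in every ticket group — no reversal.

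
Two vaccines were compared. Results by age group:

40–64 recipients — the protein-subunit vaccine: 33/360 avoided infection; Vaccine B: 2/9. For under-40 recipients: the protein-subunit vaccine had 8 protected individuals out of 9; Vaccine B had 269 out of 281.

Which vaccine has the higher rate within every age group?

Vaccine B

40–64: the protein-subunit vaccine 33/360 = 9.2%, Vaccine B 2/9 = 22.2% → Vaccine B
Under-40: the protein-subunit vaccine 8/9 = 88.9%, Vaccine B 269/281 = 95.7% → Vaccine B
Vaccine B has the higher rate in both groups.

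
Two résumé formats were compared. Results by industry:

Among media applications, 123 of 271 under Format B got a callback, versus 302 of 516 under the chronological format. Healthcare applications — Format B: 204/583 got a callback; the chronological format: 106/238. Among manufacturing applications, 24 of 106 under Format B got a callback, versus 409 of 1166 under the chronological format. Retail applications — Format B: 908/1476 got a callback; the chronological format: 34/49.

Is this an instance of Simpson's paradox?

Yes

Media: Format B 123/271 = 45.4%, the chronological format 302/516 = 58.5% → the chronological format
Healthcare: Format B 204/583 = 35.0%, the chronological format 106/238 = 44.5% → the chronological format
Manufacturing: Format B 24/106 = 22.6%, the chronological format 409/1166 = 35.1% → the chronological format
Retail: Format B 908/1476 = 61.5%, the chronological format 34/49 = 69.4% → the chronological format
Overall: Format B 1259/2436 = 51.7%, the chronological format 851/1969 = 43.2% → Format B
The chronological format wins each industry group but Format B wins overall — the comparison reverses. The chronological format's applications skew toward manufacturing, which has a lower base rate.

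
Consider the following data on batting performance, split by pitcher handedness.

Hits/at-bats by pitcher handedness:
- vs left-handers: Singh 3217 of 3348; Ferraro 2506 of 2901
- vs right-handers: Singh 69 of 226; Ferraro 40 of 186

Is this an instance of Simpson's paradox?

Vs left-handers: Singh 3217/3348 = 96.1%, Ferraro 2506/2901 = 86.4% → Singh
Vs right-handers: Singh 69/226 = 30.5%, Ferraro 40/186 = 21.5% → Singh
Overall: Singh 3286/3574 = 91.9%, Ferraro 2546/3087 = 82.5% → Singh
Singh wins overall and in every pitcher group — no reversal.

No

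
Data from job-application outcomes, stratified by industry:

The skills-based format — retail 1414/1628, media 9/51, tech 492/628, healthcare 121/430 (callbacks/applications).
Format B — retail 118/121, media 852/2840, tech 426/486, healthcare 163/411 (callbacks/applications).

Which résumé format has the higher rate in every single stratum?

Retail: the skills-based format 1414/1628 = 86.9%, Format B 118/121 = 97.5% → Format B
Media: the skills-based format 9/51 = 17.6%, Format B 852/2840 = 30.0% → Format B
Tech: the skills-based format 492/628 = 78.3%, Format B 426/486 = 87.7% → Format B
Healthcare: the skills-based format 121/430 = 28.1%, Format B 163/411 = 39.7% → Format B
Format B has the higher rate in all 4 groups.

Format B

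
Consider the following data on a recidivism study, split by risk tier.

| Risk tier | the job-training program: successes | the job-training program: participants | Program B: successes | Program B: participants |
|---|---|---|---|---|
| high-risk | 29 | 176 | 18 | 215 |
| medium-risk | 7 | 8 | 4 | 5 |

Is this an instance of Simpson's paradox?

No

High-risk: the job-training program 29/176 = 16.5%, Program B 18/215 = 8.4% → the job-training program
Medium-risk: the job-training program 7/8 = 87.5%, Program B 4/5 = 80.0% → the job-training program
Overall: the job-training program 36/184 = 19.6%, Program B 22/220 = 10.0% → the job-training program
The job-training program wins overall and in every risk group — no reversal.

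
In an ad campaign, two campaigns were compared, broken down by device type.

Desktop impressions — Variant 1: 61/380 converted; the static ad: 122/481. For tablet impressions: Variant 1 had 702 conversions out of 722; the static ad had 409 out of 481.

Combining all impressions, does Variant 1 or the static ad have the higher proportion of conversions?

Variant 1

Desktop: Variant 1 61/380 = 16.1%, the static ad 122/481 = 25.4% → the static ad
Tablet: Variant 1 702/722 = 97.2%, the static ad 409/481 = 85.0% → Variant 1
Overall: Variant 1 763/1102 = 69.2%, the static ad 531/962 = 55.2% → Variant 1
(Neither sweeps every device group, but Variant 1 has the higher pooled rate.)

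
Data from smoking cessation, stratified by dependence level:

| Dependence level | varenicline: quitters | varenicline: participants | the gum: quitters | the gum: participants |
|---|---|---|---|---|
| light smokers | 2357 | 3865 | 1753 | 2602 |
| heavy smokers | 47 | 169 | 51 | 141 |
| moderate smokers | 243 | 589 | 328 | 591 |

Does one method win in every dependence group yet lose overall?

Light smokers: varenicline 2357/3865 = 61.0%, the gum 1753/2602 = 67.4% → the gum
Heavy smokers: varenicline 47/169 = 27.8%, the gum 51/141 = 36.2% → the gum
Moderate smokers: varenicline 243/589 = 41.3%, the gum 328/591 = 55.5% → the gum
Overall: varenicline 2647/4623 = 57.3%, the gum 2132/3334 = 63.9% → the gum
The gum wins overall and in every dependence group — no reversal.

No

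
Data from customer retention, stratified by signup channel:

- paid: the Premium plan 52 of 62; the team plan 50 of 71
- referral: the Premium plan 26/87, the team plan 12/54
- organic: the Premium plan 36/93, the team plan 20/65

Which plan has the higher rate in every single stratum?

the Premium plan

Paid: the Premium plan 52/62 = 83.9%, the team plan 50/71 = 70.4% → the Premium plan
Referral: the Premium plan 26/87 = 29.9%, the team plan 12/54 = 22.2% → the Premium plan
Organic: the Premium plan 36/93 = 38.7%, the team plan 20/65 = 30.8% → the Premium plan
The Premium plan has the higher rate in all 3 groups.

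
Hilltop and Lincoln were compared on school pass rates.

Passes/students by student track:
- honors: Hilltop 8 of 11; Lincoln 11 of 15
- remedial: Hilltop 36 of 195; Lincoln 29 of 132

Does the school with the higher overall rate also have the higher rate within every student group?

Honors: Hilltop 8/11 = 72.7%, Lincoln 11/15 = 73.3% → Lincoln
Remedial: Hilltop 36/195 = 18.5%, Lincoln 29/132 = 22.0% → Lincoln
Overall: Hilltop 44/206 = 21.4%, Lincoln 40/147 = 27.2% → Lincoln
Lincoln wins overall and in every student group — no reversal.

Yes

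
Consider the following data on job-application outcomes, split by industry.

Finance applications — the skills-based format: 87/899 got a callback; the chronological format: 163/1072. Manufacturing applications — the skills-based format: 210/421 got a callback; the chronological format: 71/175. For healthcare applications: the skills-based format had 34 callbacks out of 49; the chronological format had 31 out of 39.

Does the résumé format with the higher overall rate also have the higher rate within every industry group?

No

Finance: the skills-based format 87/899 = 9.7%, the chronological format 163/1072 = 15.2% → the chronological format
Manufacturing: the skills-based format 210/421 = 49.9%, the chronological format 71/175 = 40.6% → the skills-based format
Healthcare: the skills-based format 34/49 = 69.4%, the chronological format 31/39 = 79.5% → the chronological format
Overall: the skills-based format 331/1369 = 24.2%, the chronological format 265/1286 = 20.6% → the skills-based format
Neither sweeps: the skills-based format wins 1 of 3 groups, the chronological format wins 2. The skills-based format wins overall but not every group — no Simpson reversal.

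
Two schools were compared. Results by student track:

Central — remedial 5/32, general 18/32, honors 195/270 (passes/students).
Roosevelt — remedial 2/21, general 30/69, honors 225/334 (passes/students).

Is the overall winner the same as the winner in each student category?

Remedial: Central 5/32 = 15.6%, Roosevelt 2/21 = 9.5% → Central
General: Central 18/32 = 56.2%, Roosevelt 30/69 = 43.5% → Central
Honors: Central 195/270 = 72.2%, Roosevelt 225/334 = 67.4% → Central
Overall: Central 218/334 = 65.3%, Roosevelt 257/424 = 60.6% → Central
Central wins overall and in every student group — no reversal.

Yes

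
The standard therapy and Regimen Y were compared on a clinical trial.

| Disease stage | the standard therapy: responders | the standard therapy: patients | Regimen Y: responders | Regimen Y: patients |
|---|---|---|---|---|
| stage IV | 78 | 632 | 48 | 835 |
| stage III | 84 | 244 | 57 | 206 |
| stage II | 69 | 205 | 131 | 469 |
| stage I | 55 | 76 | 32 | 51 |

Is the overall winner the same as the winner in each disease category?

Stage IV: the standard therapy 78/632 = 12.3%, Regimen Y 48/835 = 5.7% → the standard therapy
Stage III: the standard therapy 84/244 = 34.4%, Regimen Y 57/206 = 27.7% → the standard therapy
Stage II: the standard therapy 69/205 = 33.7%, Regimen Y 131/469 = 27.9% → the standard therapy
Stage I: the standard therapy 55/76 = 72.4%, Regimen Y 32/51 = 62.7% → the standard therapy
Overall: the standard therapy 286/1157 = 24.7%, Regimen Y 268/1561 = 17.2% → the standard therapy
The standard therapy wins overall and in every disease group — no reversal.

Yes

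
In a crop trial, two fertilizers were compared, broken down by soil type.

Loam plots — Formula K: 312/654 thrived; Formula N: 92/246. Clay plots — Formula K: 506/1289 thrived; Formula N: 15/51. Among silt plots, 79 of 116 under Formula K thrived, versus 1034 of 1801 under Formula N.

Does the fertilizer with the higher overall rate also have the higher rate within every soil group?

Loam: Formula K 312/654 = 47.7%, Formula N 92/246 = 37.4% → Formula K
Clay: Formula K 506/1289 = 39.3%, Formula N 15/51 = 29.4% → Formula K
Silt: Formula K 79/116 = 68.1%, Formula N 1034/1801 = 57.4% → Formula K
Overall: Formula K 897/2059 = 43.6%, Formula N 1141/2098 = 54.4% → Formula N
Formula K wins each soil group but Formula N wins overall — the comparison reverses. Formula K's plots skew toward clay, which has a lower base rate.

No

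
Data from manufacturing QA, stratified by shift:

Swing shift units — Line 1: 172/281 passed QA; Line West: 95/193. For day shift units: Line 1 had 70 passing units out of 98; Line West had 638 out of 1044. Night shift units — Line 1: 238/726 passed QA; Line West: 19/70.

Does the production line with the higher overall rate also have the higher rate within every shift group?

No

Swing shift: Line 1 172/281 = 61.2%, Line West 95/193 = 49.2% → Line 1
Day shift: Line 1 70/98 = 71.4%, Line West 638/1044 = 61.1% → Line 1
Night shift: Line 1 238/726 = 32.8%, Line West 19/70 = 27.1% → Line 1
Overall: Line 1 480/1105 = 43.4%, Line West 752/1307 = 57.5% → Line West
Line 1 wins each shift group but Line West wins overall — the comparison reverses. Line 1's units skew toward night shift, which has a lower base rate.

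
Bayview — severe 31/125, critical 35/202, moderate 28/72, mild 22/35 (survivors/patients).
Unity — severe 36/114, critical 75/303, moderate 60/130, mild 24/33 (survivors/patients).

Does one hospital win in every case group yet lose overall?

No

Severe: Bayview 31/125 = 24.8%, Unity 36/114 = 31.6% → Unity
Critical: Bayview 35/202 = 17.3%, Unity 75/303 = 24.8% → Unity
Moderate: Bayview 28/72 = 38.9%, Unity 60/130 = 46.2% → Unity
Mild: Bayview 22/35 = 62.9%, Unity 24/33 = 72.7% → Unity
Overall: Bayview 116/434 = 26.7%, Unity 195/580 = 33.6% → Unity
Unity wins overall and in every case group — no reversal.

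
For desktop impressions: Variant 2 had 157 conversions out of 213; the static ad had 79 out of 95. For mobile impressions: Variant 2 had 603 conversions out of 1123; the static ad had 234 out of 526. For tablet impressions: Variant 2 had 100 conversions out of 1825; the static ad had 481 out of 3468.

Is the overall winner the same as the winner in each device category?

Desktop: Variant 2 157/213 = 73.7%, the static ad 79/95 = 83.2% → the static ad
Mobile: Variant 2 603/1123 = 53.7%, the static ad 234/526 = 44.5% → Variant 2
Tablet: Variant 2 100/1825 = 5.5%, the static ad 481/3468 = 13.9% → the static ad
Overall: Variant 2 860/3161 = 27.2%, the static ad 794/4089 = 19.4% → Variant 2
Neither sweeps: Variant 2 wins 1 of 3 groups, the static ad wins 2. Variant 2 wins overall but not every group — no Simpson reversal.

No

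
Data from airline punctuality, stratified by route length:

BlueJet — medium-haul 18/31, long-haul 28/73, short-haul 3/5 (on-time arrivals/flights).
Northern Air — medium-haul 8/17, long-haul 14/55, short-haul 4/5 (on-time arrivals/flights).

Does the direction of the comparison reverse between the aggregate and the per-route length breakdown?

No

Medium-haul: BlueJet 18/31 = 58.1%, Northern Air 8/17 = 47.1% → BlueJet
Long-haul: BlueJet 28/73 = 38.4%, Northern Air 14/55 = 25.5% → BlueJet
Short-haul: BlueJet 3/5 = 60.0%, Northern Air 4/5 = 80.0% → Northern Air
Overall: BlueJet 49/109 = 45.0%, Northern Air 26/77 = 33.8% → BlueJet
Neither sweeps: BlueJet wins 2 of 3 groups, Northern Air wins 1. BlueJet wins overall but not every group — no Simpson reversal.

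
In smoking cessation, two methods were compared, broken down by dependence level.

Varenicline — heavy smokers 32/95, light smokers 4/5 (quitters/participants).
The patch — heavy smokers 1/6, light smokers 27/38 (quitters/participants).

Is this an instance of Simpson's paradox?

Yes

Heavy smokers: varenicline 32/95 = 33.7%, the patch 1/6 = 16.7% → varenicline
Light smokers: varenicline 4/5 = 80.0%, the patch 27/38 = 71.1% → varenicline
Overall: varenicline 36/100 = 36.0%, the patch 28/44 = 63.6% → the patch
Varenicline wins each dependence group but the patch wins overall — the comparison reverses. Varenicline's participants skew toward heavy smokers, which has a lower base rate.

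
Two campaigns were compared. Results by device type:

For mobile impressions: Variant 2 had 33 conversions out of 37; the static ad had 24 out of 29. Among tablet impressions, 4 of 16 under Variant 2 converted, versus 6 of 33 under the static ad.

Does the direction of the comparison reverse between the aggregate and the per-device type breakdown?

Mobile: Variant 2 33/37 = 89.2%, the static ad 24/29 = 82.8% → Variant 2
Tablet: Variant 2 4/16 = 25.0%, the static ad 6/33 = 18.2% → Variant 2
Overall: Variant 2 37/53 = 69.8%, the static ad 30/62 = 48.4% → Variant 2
Variant 2 wins overall and in every device group — no reversal.

No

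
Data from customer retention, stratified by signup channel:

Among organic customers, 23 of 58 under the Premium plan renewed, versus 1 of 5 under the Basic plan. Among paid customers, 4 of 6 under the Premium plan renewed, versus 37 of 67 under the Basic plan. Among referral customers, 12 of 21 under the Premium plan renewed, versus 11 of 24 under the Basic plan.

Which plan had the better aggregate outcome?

Organic: the Premium plan 23/58 = 39.7%, the Basic plan 1/5 = 20.0% → the Premium plan
Paid: the Premium plan 4/6 = 66.7%, the Basic plan 37/67 = 55.2% → the Premium plan
Referral: the Premium plan 12/21 = 57.1%, the Basic plan 11/24 = 45.8% → the Premium plan
Overall: the Premium plan 39/85 = 45.9%, the Basic plan 49/96 = 51.0% → the Basic plan
(The Premium plan wins every signup group but the Basic plan wins overall — the Premium plan's customers skew toward the low-rate organic group.)

the Basic plan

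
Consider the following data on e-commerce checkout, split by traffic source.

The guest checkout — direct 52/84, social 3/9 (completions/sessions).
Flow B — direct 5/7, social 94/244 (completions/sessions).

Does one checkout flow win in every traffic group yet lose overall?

Direct: the guest checkout 52/84 = 61.9%, Flow B 5/7 = 71.4% → Flow B
Social: the guest checkout 3/9 = 33.3%, Flow B 94/244 = 38.5% → Flow B
Overall: the guest checkout 55/93 = 59.1%, Flow B 99/251 = 39.4% → the guest checkout
Flow B wins each traffic group but the guest checkout wins overall — the comparison reverses. Flow B's sessions skew toward social, which has a lower base rate.

Yes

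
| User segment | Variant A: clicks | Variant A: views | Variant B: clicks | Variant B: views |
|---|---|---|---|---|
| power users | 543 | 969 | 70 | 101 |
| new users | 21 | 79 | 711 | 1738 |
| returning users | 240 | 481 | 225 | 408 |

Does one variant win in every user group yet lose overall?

Power users: Variant A 543/969 = 56.0%, Variant B 70/101 = 69.3% → Variant B
New users: Variant A 21/79 = 26.6%, Variant B 711/1738 = 40.9% → Variant B
Returning users: Variant A 240/481 = 49.9%, Variant B 225/408 = 55.1% → Variant B
Overall: Variant A 804/1529 = 52.6%, Variant B 1006/2247 = 44.8% → Variant A
Variant B wins each user group but Variant A wins overall — the comparison reverses. Variant B's views skew toward new users, which has a lower base rate.

Yes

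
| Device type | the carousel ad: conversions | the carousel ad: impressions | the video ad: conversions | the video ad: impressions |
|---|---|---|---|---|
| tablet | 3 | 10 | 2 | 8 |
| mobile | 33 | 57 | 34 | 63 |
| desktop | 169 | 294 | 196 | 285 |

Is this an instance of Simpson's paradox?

Tablet: the carousel ad 3/10 = 30.0%, the video ad 2/8 = 25.0% → the carousel ad
Mobile: the carousel ad 33/57 = 57.9%, the video ad 34/63 = 54.0% → the carousel ad
Desktop: the carousel ad 169/294 = 57.5%, the video ad 196/285 = 68.8% → the video ad
Overall: the carousel ad 205/361 = 56.8%, the video ad 232/356 = 65.2% → the video ad
Neither sweeps: the carousel ad wins 2 of 3 groups, the video ad wins 1. The video ad wins overall but not every group — no Simpson reversal.

No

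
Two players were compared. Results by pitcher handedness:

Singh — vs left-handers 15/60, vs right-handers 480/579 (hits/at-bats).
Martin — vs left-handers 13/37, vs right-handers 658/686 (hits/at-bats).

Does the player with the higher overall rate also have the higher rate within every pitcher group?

Vs left-handers: Singh 15/60 = 25.0%, Martin 13/37 = 35.1% → Martin
Vs right-handers: Singh 480/579 = 82.9%, Martin 658/686 = 95.9% → Martin
Overall: Singh 495/639 = 77.5%, Martin 671/723 = 92.8% → Martin
Martin wins overall and in every pitcher group — no reversal.

Yes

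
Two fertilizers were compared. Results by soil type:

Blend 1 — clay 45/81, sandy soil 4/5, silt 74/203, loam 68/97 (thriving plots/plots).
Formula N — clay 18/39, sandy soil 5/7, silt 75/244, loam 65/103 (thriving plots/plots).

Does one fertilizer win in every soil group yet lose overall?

No

Clay: Blend 1 45/81 = 55.6%, Formula N 18/39 = 46.2% → Blend 1
Sandy soil: Blend 1 4/5 = 80.0%, Formula N 5/7 = 71.4% → Blend 1
Silt: Blend 1 74/203 = 36.5%, Formula N 75/244 = 30.7% → Blend 1
Loam: Blend 1 68/97 = 70.1%, Formula N 65/103 = 63.1% → Blend 1
Overall: Blend 1 191/386 = 49.5%, Formula N 163/393 = 41.5% → Blend 1
Blend 1 wins overall and in every soil group — no reversal.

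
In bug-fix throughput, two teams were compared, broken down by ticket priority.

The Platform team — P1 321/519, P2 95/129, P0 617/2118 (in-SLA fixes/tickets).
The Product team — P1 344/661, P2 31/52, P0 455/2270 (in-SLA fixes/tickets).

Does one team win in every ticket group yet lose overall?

P1: the Platform team 321/519 = 61.8%, the Product team 344/661 = 52.0% → the Platform team
P2: the Platform team 95/129 = 73.6%, the Product team 31/52 = 59.6% → the Platform team
P0: the Platform team 617/2118 = 29.1%, the Product team 455/2270 = 20.0% → the Platform team
Overall: the Platform team 1033/2766 = 37.3%, the Product team 830/2983 = 27.8% → the Platform team
The Platform team wins overall and in every ticket group — no reversal.

No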